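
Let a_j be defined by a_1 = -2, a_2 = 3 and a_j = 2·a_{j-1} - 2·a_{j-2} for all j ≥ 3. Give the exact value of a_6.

-12

a_3 = 10, a_4 = 14, a_5 = 8, a_6 = -12.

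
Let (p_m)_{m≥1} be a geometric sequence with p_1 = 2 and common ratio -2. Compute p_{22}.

p_m = 2·(-2)^(m-1).
p_{22} = 2·(-2)^21 = -4194304.

-4194304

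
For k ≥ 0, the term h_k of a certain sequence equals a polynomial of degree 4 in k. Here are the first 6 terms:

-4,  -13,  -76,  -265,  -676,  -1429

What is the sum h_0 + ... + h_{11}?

1st diffs: -9, -63, -189, -411, -753.
2nd diffs: -54, -126, -222, -342.
3rd diffs: -72, -96, -120.
4th diffs: -24, -24 (constant).
So h_k = -k^4 - 6k^3 - 2k^2 - 4.
Continuing: …, -2668, -4561, -7300, -11101, …, h_{11} = -22873.
Summing k = 0..11 (12 terms) gives -67170.

-67170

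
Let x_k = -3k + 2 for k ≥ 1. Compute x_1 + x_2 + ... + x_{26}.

-1001

Over k = 1..26: Σk = 351.
Total = (-3)·351 + (2)·26 = -1001.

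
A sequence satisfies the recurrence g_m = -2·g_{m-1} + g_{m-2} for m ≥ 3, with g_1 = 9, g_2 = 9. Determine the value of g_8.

Step forward from the initial values:
g_3 = -9  g_4 = 27  g_5 = -63  g_6 = 153  g_7 = -369  g_8 = 891.

891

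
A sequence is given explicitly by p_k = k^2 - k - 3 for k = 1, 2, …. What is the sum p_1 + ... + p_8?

Over k = 1..8: Σk = 36, Σk² = 204.
Total = (1)·204 + (-1)·36 + (-3)·8 = 144.

144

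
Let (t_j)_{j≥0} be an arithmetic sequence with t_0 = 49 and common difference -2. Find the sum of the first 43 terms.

t_j = 49 + (j - 0)·(-2).
t_{42} = -35; S = 43·(49 + (-35))/2 = 301.

301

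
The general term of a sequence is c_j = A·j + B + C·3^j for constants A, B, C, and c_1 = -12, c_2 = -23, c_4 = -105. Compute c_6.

-763

Plug in j = 1, 2, 4: A + B + 3C = -12; 2A + B + 9C = -23; 4A + B + 81C = -105.
Subtracting the first from the second: A + 6C = -11.
Subtracting the second from the third: 2A + 72C = -82.
Solving: C = -1, A = -5, then B = -4.
Hence c_6 = -5·6 + (-4) + (-1)·729 = -763.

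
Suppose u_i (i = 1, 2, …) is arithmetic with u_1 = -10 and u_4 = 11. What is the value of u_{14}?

Common difference d = (11 - (-10)) / (4 - 1) = 7.
u_i = -10 + (i - 1)·7.
u_{14} = -10 + 13·7 = 81.

81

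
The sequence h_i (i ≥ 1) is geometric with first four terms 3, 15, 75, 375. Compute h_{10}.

Common ratio r = 5.
h_i = 3·5^(i-1).
h_{10} = 3·5^9 = 5859375.

5859375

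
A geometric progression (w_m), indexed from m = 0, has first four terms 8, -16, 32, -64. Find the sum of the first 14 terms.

Common ratio r = -2.
w_m = 8·(-2)^(m-0).
S = 8·((-2)^14 - 1)/(-2 - 1) = 8·(16384 - 1)/(-3) = -43688.

-43688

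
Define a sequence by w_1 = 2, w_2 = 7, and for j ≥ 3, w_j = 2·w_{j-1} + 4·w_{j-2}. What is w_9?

Applying the relation repeatedly:
w_3 = 22  w_4 = 72  w_5 = 232  w_6 = 752  w_7 = 2432  w_8 = 7872  w_9 = 25472.

25472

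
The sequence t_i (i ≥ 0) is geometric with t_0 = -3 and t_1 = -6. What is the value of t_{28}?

Common ratio r = 2.
t_i = (-3)·2^(i-0).
t_{28} = (-3)·2^28 = -805306368.

-805306368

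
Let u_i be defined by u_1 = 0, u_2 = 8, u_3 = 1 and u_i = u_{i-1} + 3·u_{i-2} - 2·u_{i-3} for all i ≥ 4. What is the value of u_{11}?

1540

Applying the relation repeatedly:
u_4 = 25  u_5 = 12  u_6 = 85  u_7 = 71  u_8 = 302  u_9 = 345  u_{10} = 1109  u_{11} = 1540.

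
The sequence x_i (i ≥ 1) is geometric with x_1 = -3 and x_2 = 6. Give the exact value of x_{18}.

393216

Common ratio r = -2.
x_i = (-3)·(-2)^(i-1).
x_{18} = (-3)·(-2)^17 = 393216.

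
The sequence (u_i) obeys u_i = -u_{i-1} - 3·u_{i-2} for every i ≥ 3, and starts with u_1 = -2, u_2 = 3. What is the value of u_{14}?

Compute successive terms:
u_3 = 3;  u_4 = -12;  u_5 = 3;  …;  u_{11} = -537;  u_{12} = 573;  u_{13} = 1038;  u_{14} = -2757.

-2757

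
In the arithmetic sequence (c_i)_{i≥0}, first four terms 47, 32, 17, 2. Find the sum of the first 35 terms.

Common difference d = -15.
c_i = 47 + (i - 0)·(-15).
c_{34} = -463; S = 35·(47 + (-463))/2 = -7280.

-7280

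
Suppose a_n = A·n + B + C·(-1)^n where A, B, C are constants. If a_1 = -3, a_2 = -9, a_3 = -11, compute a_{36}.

Plug in n = 1, 2, 3: A + B - C = -3; 2A + B + C = -9; 3A + B - C = -11.
Subtracting the first from the second: A + 2C = -6.
Subtracting the second from the third: A - 2C = -2.
Solving: C = -1, A = -4, then B = 0.
Hence a_{36} = -4·36 + 0 + (-1)·1 = -145.

-145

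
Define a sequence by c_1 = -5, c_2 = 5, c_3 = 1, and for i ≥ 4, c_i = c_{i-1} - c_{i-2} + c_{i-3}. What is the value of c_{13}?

-5

c_4 = -9; c_5 = -5; c_6 = 5; c_7 = 1; c_8 = -9; c_9 = -5; c_{10} = 5; c_{11} = 1; c_{12} = -9; c_{13} = -5.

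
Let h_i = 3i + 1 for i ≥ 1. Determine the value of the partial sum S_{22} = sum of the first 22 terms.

Over i = 1..22: Σi = 253.
Total = (3)·253 + (1)·22 = 781.

781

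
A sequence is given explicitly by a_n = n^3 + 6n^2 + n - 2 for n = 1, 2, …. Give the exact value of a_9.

a_9 = 1·9^3 + 6·9^2 + 1·9 - 2 = 1222.

1222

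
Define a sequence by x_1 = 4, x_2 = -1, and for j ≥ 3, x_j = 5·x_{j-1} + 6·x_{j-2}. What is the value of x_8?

Applying the relation repeatedly:
x_3 = 19; x_4 = 89; x_5 = 559; x_6 = 3329; x_7 = 19999; x_8 = 119969.
(Characteristic roots are 6 and -1.)

119969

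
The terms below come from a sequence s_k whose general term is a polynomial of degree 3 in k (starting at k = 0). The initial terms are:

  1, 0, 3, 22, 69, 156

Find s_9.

1st diffs: -1, 3, 19, 47, 87.
2nd diffs: 4, 16, 28, 40.
3rd diffs: 12, 12, 12 (constant).
Newton forward-difference form: s_k = 1 + (-1)·C(k,1) + 4·C(k,2) + 12·C(k,3).
At k = 9: k = 9, so s_9 = 1 - 9 + 144 + 1008 = 1144.

1144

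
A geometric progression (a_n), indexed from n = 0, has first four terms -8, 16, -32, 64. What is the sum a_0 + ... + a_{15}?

174760

Common ratio r = -2.
a_n = (-8)·(-2)^(n-0).
S = (-8)·((-2)^16 - 1)/(-2 - 1) = (-8)·(65536 - 1)/(-3) = 174760.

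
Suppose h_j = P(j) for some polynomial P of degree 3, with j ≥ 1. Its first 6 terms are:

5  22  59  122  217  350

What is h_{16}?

5090

1st diffs: 17, 37, 63, 95, 133.
2nd diffs: 20, 26, 32, 38.
3rd diffs: 6, 6, 6 (constant).
So h_j = j^3 + 4j^2 - 2j + 2.
Evaluating at j = 16 gives h_{16} = 5090.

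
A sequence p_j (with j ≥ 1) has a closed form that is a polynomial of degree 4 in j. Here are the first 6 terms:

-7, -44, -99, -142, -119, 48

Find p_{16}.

43958

1st diffs: -37, -55, -43, 23, 167.
2nd diffs: -18, 12, 66, 144.
3rd diffs: 30, 54, 78.
4th diffs: 24, 24 (constant).
Newton forward-difference form: p_j = -7 + (-37)·C(j-1,1) + (-18)·C(j-1,2) + 30·C(j-1,3) + 24·C(j-1,4).
At j = 16: j-1 = 15, so p_{16} = -7 - 555 - 1890 + 13650 + 32760 = 43958.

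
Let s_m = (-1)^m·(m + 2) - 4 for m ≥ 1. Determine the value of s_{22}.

(-1)^22 = 1; m + 2 at m=22 is 24; so s_{22} = 20.

20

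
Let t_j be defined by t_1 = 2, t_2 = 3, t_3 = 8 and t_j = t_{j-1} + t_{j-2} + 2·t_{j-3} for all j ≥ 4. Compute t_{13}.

7607

Iterate the recurrence:
t_4 = 15  t_5 = 29  t_6 = 60  t_7 = 119  t_8 = 237  t_9 = 476  t_{10} = 951  t_{11} = 1901  t_{12} = 3804  t_{13} = 7607.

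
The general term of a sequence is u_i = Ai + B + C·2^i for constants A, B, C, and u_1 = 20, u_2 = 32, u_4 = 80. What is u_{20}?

Write the equations: A + B + 2C = 20; 2A + B + 4C = 32; 4A + B + 16C = 80.
Subtracting the first from the second: A + 2C = 12.
Subtracting the second from the third: 2A + 12C = 48.
Solving: C = 3, A = 6, then B = 8.
Therefore u_{20} = 120 + 8 + 3·1048576 = 3145856.

3145856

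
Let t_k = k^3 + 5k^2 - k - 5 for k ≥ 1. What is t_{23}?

14784

t_{23} = 1·23^3 + 5·23^2 - 1·23 - 5 = 14784.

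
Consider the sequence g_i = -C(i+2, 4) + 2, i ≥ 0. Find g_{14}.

C(16, 4) = 1820, so g_{14} = -1818.

-1818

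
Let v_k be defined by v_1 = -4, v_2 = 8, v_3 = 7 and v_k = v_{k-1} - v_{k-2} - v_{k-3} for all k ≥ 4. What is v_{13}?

-152

Applying the relation repeatedly:
v_4 = 3;  v_5 = -12;  v_6 = -22;  v_7 = -13;  v_8 = 21;  v_9 = 56;  v_{10} = 48;  v_{11} = -29;  v_{12} = -133;  v_{13} = -152.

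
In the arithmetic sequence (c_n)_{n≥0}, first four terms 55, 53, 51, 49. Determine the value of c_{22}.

Common difference d = -2.
c_n = 55 + (n - 0)·(-2).
c_{22} = 55 + 22·(-2) = 11.

11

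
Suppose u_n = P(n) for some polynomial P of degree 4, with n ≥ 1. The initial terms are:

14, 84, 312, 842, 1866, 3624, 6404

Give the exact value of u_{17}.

1st diffs: 70, 228, 530, 1024, 1758, 2780.
2nd diffs: 158, 302, 494, 734, 1022.
3rd diffs: 144, 192, 240, 288.
4th diffs: 48, 48, 48 (constant).
So u_n = 2n^4 + 4n^3 + 5n^2 - 3n + 6.
Evaluating at n = 17 gives u_{17} = 188094.

188094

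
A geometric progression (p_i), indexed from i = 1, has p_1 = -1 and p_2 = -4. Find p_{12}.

Common ratio r = 4.
p_i = (-1)·4^(i-1).
p_{12} = (-1)·4^11 = -4194304.

-4194304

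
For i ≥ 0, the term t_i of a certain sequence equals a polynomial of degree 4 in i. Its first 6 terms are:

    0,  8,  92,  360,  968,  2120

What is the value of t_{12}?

52632

1st diffs: 8, 84, 268, 608, 1152.
2nd diffs: 76, 184, 340, 544.
3rd diffs: 108, 156, 204.
4th diffs: 48, 48 (constant).
Newton forward-difference form: t_i = 8·C(i,1) + 76·C(i,2) + 108·C(i,3) + 48·C(i,4).
At i = 12: i = 12, so t_{12} = 96 + 5016 + 23760 + 23760 = 52632.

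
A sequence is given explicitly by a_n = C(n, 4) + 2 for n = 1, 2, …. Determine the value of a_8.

C(8, 4) = 70, so a_8 = 72.

72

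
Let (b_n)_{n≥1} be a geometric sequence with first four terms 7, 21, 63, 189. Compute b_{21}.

24407490807

Common ratio r = 3.
b_n = 7·3^(n-1).
b_{21} = 7·3^20 = 24407490807.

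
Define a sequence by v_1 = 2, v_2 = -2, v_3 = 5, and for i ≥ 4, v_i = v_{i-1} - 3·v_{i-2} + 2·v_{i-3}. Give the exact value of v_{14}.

Applying the relation repeatedly:
v_4 = 15;  v_5 = -4;  v_6 = -39;  …;  v_{11} = -156;  v_{12} = 809;  v_{13} = 667;  v_{14} = -2072.

-2072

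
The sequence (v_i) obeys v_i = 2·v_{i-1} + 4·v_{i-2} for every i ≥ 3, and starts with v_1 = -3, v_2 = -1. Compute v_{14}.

-4493312

Step forward from the initial values:
v_3 = -14  v_4 = -32  v_5 = -120  …  v_{11} = -132608  v_{12} = -429056  v_{13} = -1388544  v_{14} = -4493312.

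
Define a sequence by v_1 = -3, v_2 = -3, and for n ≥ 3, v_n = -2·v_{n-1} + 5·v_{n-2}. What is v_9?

-5571

v_3 = -9  v_4 = 3  v_5 = -51  v_6 = 117  v_7 = -489  v_8 = 1563  v_9 = -5571.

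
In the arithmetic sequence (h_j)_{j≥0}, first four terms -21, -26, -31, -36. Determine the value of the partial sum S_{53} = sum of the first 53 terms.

Common difference d = -5.
h_j = -21 + (j - 0)·(-5).
h_{52} = -281; S = 53·(-21 + (-281))/2 = -8003.

-8003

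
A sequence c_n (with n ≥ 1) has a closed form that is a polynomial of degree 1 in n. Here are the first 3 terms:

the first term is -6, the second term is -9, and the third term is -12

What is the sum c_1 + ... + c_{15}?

-405

1st diffs: -3, -3 (constant).
So c_n = -3n - 3.
Continuing: …, -15, -18, -21, -24, …, c_{15} = -48.
Summing n = 1..15 (15 terms) gives -405.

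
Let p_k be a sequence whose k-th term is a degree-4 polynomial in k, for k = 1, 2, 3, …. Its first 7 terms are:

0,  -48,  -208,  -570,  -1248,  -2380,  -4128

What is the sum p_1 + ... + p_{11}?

1st diffs: -48, -160, -362, -678, -1132, -1748.
2nd diffs: -112, -202, -316, -454, -616.
3rd diffs: -90, -114, -138, -162.
4th diffs: -24, -24, -24 (constant).
Newton forward-difference form: p_k = (-48)·C(k-1,1) + (-112)·C(k-1,2) + (-90)·C(k-1,3) + (-24)·C(k-1,4).
Continuing: -6678, -10240, -15048, -21360.
Summing k = 1..11 (11 terms) gives -61908.

-61908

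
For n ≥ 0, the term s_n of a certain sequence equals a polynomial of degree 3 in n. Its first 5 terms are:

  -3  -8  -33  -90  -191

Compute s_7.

1st diffs: -5, -25, -57, -101.
2nd diffs: -20, -32, -44.
3rd diffs: -12, -12 (constant).
Newton forward-difference form: s_n = -3 + (-5)·C(n,1) + (-20)·C(n,2) + (-12)·C(n,3).
At n = 7: n = 7, so s_7 = -3 - 35 - 420 - 420 = -878.

-878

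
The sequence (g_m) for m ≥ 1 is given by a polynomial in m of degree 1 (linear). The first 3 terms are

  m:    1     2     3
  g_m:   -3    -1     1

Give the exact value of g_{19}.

1st diffs: 2, 2 (constant).
So g_m = 2m - 5.
Evaluating at m = 19 gives g_{19} = 33.

33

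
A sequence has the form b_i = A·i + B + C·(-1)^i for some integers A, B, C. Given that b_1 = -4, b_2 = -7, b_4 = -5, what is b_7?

Plug in i = 1, 2, 4: A + B - C = -4; 2A + B + C = -7; 4A + B + C = -5.
Subtracting the first from the second: A + 2C = -3.
Subtracting the second from the third: 2A = 2.
Solving: C = -2, A = 1, then B = -7.
So b_i = 1·i + (-7) + (-2)·(-1)^i; at i=7 this is 2.

2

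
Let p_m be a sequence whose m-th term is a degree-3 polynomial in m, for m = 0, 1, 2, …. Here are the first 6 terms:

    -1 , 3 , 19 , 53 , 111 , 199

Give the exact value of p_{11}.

1st diffs: 4, 16, 34, 58, 88.
2nd diffs: 12, 18, 24, 30.
3rd diffs: 6, 6, 6 (constant).
Newton forward-difference form: p_m = -1 + 4·C(m,1) + 12·C(m,2) + 6·C(m,3).
At m = 11: m = 11, so p_{11} = -1 + 44 + 660 + 990 = 1693.

1693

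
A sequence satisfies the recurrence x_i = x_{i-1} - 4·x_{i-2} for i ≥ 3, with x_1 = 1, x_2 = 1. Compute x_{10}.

Applying the relation repeatedly:
x_3 = -3; x_4 = -7; x_5 = 5; x_6 = 33; x_7 = 13; x_8 = -119; x_9 = -171; x_{10} = 305.

305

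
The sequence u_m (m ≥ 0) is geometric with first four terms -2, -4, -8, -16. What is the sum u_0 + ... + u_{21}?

Common ratio r = 2.
u_m = (-2)·2^(m-0).
S = (-2)·(2^22 - 1)/(2 - 1) = (-2)·(4194304 - 1)/(1) = -8388606.

-8388606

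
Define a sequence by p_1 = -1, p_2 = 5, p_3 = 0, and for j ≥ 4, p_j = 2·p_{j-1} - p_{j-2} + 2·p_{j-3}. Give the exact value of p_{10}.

Applying the relation repeatedly:
p_4 = -7;  p_5 = -4;  p_6 = -1;  p_7 = -12;  p_8 = -31;  p_9 = -52;  p_{10} = -97.

-97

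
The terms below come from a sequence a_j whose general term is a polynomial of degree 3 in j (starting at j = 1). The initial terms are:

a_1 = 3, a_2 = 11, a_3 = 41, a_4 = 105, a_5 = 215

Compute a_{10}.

1st diffs: 8, 30, 64, 110.
2nd diffs: 22, 34, 46.
3rd diffs: 12, 12 (constant).
Newton forward-difference form: a_j = 3 + 8·C(j-1,1) + 22·C(j-1,2) + 12·C(j-1,3).
At j = 10: j-1 = 9, so a_{10} = 3 + 72 + 792 + 1008 = 1875.

1875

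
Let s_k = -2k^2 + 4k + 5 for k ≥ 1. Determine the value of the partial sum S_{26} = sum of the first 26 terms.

-10868

Over k = 1..26: Σk = 351, Σk² = 6201.
Total = (-2)·6201 + (4)·351 + (5)·26 = -10868.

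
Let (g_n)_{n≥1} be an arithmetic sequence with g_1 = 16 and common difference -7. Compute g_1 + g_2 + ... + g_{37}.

-4070

g_n = 16 + (n - 1)·(-7).
g_{37} = -236; S = 37·(16 + (-236))/2 = -4070.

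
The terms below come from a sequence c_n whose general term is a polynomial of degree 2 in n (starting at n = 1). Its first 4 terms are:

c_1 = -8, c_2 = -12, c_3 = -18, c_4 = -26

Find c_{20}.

1st diffs: -4, -6, -8.
2nd diffs: -2, -2 (constant).
So c_n = -n^2 - n - 6.
Evaluating at n = 20 gives c_{20} = -426.

-426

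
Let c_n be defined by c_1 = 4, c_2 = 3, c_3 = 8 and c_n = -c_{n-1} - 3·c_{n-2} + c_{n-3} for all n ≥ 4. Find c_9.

Applying the relation repeatedly:
c_4 = -13, c_5 = -8, c_6 = 55, c_7 = -44, c_8 = -129, c_9 = 316.

316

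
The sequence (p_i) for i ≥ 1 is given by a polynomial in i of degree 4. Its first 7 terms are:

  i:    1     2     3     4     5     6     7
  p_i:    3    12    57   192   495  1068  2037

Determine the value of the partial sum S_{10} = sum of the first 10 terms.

1st diffs: 9, 45, 135, 303, 573, 969.
2nd diffs: 36, 90, 168, 270, 396.
3rd diffs: 54, 78, 102, 126.
4th diffs: 24, 24, 24 (constant).
So p_i = i^4 - i^3 - i^2 + 4i.
Continuing: 3552, 5787, 8940.
Summing i = 1..10 (10 terms) gives 22143.

22143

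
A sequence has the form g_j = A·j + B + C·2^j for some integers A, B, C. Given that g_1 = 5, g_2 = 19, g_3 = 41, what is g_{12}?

Write the equations: A + B + 2C = 5; 2A + B + 4C = 19; 3A + B + 8C = 41.
Subtracting the first from the second: A + 2C = 14.
Subtracting the second from the third: A + 4C = 22.
Solving: C = 4, A = 6, then B = -9.
So g_j = 6·j + (-9) + 4·2^j; at j=12 this is 16447.

16447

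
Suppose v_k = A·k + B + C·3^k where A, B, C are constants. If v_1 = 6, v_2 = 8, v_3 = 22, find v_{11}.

Plug in k = 1, 2, 3: A + B + 3C = 6; 2A + B + 9C = 8; 3A + B + 27C = 22.
Subtracting the first from the second: A + 6C = 2.
Subtracting the second from the third: A + 18C = 14.
Solving: C = 1, A = -4, then B = 7.
Hence v_{11} = -4·11 + 7 + 1·177147 = 177110.

177110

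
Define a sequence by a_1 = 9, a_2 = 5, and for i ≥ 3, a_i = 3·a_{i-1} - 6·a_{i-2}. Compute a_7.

2025

a_3 = -39;  a_4 = -147;  a_5 = -207;  a_6 = 261;  a_7 = 2025.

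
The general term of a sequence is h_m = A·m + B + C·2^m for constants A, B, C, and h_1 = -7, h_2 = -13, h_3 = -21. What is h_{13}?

At m = 1, 2, 3: A + B + 2C = -7; 2A + B + 4C = -13; 3A + B + 8C = -21.
Subtracting the first from the second: A + 2C = -6.
Subtracting the second from the third: A + 4C = -8.
Solving: C = -1, A = -4, then B = -1.
Hence h_{13} = -4·13 + (-1) + (-1)·8192 = -8245.

-8245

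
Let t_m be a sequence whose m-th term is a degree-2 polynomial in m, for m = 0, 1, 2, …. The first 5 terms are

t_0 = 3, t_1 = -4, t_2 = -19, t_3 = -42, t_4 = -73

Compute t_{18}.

-1347

1st diffs: -7, -15, -23, -31.
2nd diffs: -8, -8, -8 (constant).
Newton forward-difference form: t_m = 3 + (-7)·C(m,1) + (-8)·C(m,2).
At m = 18: m = 18, so t_{18} = 3 - 126 - 1224 = -1347.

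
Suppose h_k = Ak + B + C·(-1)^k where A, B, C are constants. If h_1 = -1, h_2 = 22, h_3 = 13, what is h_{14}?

106

The three given values yield: A + B - C = -1; 2A + B + C = 22; 3A + B - C = 13.
Subtracting the first from the second: A + 2C = 23.
Subtracting the second from the third: A - 2C = -9.
Solving: C = 8, A = 7, then B = 0.
Therefore h_{14} = 98 + 0 + 8·1 = 106.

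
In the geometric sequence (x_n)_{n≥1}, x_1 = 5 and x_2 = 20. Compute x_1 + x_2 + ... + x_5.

Common ratio r = 4.
x_n = 5·4^(n-1).
S = 5·(4^5 - 1)/(4 - 1) = 5·(1024 - 1)/(3) = 1705.

1705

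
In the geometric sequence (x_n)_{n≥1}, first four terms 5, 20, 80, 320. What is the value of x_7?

Common ratio r = 4.
x_n = 5·4^(n-1).
x_7 = 5·4^6 = 20480.

20480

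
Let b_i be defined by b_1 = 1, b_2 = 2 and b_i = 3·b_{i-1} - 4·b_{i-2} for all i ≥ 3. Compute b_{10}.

b_3 = 2  b_4 = -2  b_5 = -14  b_6 = -34  b_7 = -46  b_8 = -2  b_9 = 178  b_{10} = 542.

542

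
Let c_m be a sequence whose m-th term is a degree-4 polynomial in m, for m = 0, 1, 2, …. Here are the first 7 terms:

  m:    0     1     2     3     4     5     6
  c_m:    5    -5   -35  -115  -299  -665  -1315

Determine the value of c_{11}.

1st diffs: -10, -30, -80, -184, -366, -650.
2nd diffs: -20, -50, -104, -182, -284.
3rd diffs: -30, -54, -78, -102.
4th diffs: -24, -24, -24 (constant).
Newton forward-difference form: c_m = 5 + (-10)·C(m,1) + (-20)·C(m,2) + (-30)·C(m,3) + (-24)·C(m,4).
At m = 11: m = 11, so c_{11} = 5 - 110 - 1100 - 4950 - 7920 = -14075.

-14075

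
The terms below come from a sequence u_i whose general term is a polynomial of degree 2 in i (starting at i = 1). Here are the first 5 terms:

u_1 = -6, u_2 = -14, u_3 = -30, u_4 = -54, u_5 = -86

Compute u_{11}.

-446

1st diffs: -8, -16, -24, -32.
2nd diffs: -8, -8, -8 (constant).
Newton forward-difference form: u_i = -6 + (-8)·C(i-1,1) + (-8)·C(i-1,2).
At i = 11: i-1 = 10, so u_{11} = -6 - 80 - 360 = -446.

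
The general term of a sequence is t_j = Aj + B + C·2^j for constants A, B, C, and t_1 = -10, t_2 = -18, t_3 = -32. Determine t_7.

-400

The three given values yield: A + B + 2C = -10; 2A + B + 4C = -18; 3A + B + 8C = -32.
Subtracting the first from the second: A + 2C = -8.
Subtracting the second from the third: A + 4C = -14.
Solving: C = -3, A = -2, then B = -2.
Therefore t_7 = -14 + (-2) + (-3)·128 = -400.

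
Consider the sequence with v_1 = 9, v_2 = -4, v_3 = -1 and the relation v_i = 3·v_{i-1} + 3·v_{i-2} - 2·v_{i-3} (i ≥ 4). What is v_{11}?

-246838

Compute successive terms:
v_4 = -33;  v_5 = -94;  v_6 = -379;  v_7 = -1353;  v_8 = -5008;  v_9 = -18325;  v_{10} = -67293;  v_{11} = -246838.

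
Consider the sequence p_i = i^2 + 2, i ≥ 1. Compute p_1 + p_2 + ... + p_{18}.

Over i = 1..18: Σi = 171, Σi² = 2109.
Total = (1)·2109 + (2)·18 = 2145.

2145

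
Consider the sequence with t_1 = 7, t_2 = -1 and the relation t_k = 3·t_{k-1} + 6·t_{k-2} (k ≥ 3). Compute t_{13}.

Compute successive terms:
t_3 = 39, t_4 = 111, t_5 = 567, …, t_{10} = 874719, t_{11} = 3825063, t_{12} = 16723503, t_{13} = 73120887.

73120887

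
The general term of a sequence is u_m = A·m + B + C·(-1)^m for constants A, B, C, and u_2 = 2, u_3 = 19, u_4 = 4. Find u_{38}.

38

At m = 2, 3, 4: 2A + B + C = 2; 3A + B - C = 19; 4A + B + C = 4.
Subtracting the first from the second: A - 2C = 17.
Subtracting the second from the third: A + 2C = -15.
Solving: C = -8, A = 1, then B = 8.
Hence u_{38} = 1·38 + 8 + (-8)·1 = 38.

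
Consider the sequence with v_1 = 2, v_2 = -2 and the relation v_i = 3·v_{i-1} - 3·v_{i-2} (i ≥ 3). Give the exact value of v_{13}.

Applying the relation repeatedly:
v_3 = -12; v_4 = -30; v_5 = -54; …; v_{10} = 810; v_{11} = 1458; v_{12} = 1944; v_{13} = 1458.

1458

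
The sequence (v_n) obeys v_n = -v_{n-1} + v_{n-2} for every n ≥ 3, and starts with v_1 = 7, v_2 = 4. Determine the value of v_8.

-4

Iterate the recurrence:
v_3 = 3  v_4 = 1  v_5 = 2  v_6 = -1  v_7 = 3  v_8 = -4.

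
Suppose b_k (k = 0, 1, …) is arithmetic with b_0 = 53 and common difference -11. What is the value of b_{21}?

b_k = 53 + (k - 0)·(-11).
b_{21} = 53 + 21·(-11) = -178.

-178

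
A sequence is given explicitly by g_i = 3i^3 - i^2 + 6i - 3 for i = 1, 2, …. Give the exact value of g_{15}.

g_{15} = 3·15^3 - 1·15^2 + 6·15 - 3 = 9987.

9987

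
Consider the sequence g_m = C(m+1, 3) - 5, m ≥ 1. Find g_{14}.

C(15, 3) = 455, so g_{14} = 450.

450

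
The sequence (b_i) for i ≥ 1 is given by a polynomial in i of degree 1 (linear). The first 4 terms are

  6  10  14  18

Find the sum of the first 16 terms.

576

1st diffs: 4, 4, 4 (constant).
So b_i = 4i + 2.
Continuing: …, 22, 26, 30, 34, …, b_{16} = 66.
Summing i = 1..16 (16 terms) gives 576.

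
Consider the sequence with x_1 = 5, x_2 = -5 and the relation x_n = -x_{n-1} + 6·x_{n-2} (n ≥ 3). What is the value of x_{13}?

Iterate the recurrence:
x_3 = 35; x_4 = -65; x_5 = 275; …; x_{10} = -58025; x_{11} = 179195; x_{12} = -527345; x_{13} = 1602515.
(Characteristic roots are 2 and -3.)

1602515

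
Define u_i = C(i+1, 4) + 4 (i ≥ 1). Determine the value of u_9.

C(10, 4) = 210, so u_9 = 214.

214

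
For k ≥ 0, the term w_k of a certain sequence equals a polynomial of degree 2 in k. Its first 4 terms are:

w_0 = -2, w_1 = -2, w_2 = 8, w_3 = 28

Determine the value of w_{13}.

778

1st diffs: 0, 10, 20.
2nd diffs: 10, 10 (constant).
Newton forward-difference form: w_k = -2 + 10·C(k,2).
At k = 13: k = 13, so w_{13} = -2 + 780 = 778.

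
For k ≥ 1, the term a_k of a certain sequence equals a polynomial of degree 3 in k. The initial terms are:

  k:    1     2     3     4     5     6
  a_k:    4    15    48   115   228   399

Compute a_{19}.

13360

1st diffs: 11, 33, 67, 113, 171.
2nd diffs: 22, 34, 46, 58.
3rd diffs: 12, 12, 12 (constant).
So a_k = 2k^3 - k^2 + 3.
Evaluating at k = 19 gives a_{19} = 13360.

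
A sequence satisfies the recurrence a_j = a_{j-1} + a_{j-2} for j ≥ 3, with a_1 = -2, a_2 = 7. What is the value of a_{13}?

Compute successive terms:
a_3 = 5  a_4 = 12  a_5 = 17  …  a_{10} = 196  a_{11} = 317  a_{12} = 513  a_{13} = 830.

830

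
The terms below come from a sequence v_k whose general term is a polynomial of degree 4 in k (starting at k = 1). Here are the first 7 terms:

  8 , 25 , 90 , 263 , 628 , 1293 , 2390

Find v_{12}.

20655

1st diffs: 17, 65, 173, 365, 665, 1097.
2nd diffs: 48, 108, 192, 300, 432.
3rd diffs: 60, 84, 108, 132.
4th diffs: 24, 24, 24 (constant).
Newton forward-difference form: v_k = 8 + 17·C(k-1,1) + 48·C(k-1,2) + 60·C(k-1,3) + 24·C(k-1,4).
At k = 12: k-1 = 11, so v_{12} = 8 + 187 + 2640 + 9900 + 7920 = 20655.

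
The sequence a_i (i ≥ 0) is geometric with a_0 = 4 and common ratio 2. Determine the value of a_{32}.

a_i = 4·2^(i-0).
a_{32} = 4·2^32 = 17179869184.

17179869184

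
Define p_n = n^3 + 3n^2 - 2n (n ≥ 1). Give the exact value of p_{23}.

p_{23} = 1·23^3 + 3·23^2 - 2·23 = 13708.

13708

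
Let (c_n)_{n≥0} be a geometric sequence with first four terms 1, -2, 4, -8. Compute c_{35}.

Common ratio r = -2.
c_n = 1·(-2)^(n-0).
c_{35} = 1·(-2)^35 = -34359738368.

-34359738368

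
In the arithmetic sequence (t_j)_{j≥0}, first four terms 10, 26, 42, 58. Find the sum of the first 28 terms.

6328

Common difference d = 16.
t_j = 10 + (j - 0)·16.
t_{27} = 442; S = 28·(10 + 442)/2 = 6328.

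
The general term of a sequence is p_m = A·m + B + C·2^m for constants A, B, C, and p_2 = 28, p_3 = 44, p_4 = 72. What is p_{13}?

24636

Plug in m = 2, 3, 4: 2A + B + 4C = 28; 3A + B + 8C = 44; 4A + B + 16C = 72.
Subtracting the first from the second: A + 4C = 16.
Subtracting the second from the third: A + 8C = 28.
Solving: C = 3, A = 4, then B = 8.
Hence p_{13} = 4·13 + 8 + 3·8192 = 24636.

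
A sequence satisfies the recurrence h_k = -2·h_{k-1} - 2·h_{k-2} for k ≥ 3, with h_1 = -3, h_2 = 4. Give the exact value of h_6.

-16

h_3 = -2; h_4 = -4; h_5 = 12; h_6 = -16.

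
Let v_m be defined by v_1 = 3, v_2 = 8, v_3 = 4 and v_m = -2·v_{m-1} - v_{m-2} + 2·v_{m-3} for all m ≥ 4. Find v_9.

-192

Iterate the recurrence:
v_4 = -10, v_5 = 32, v_6 = -46, v_7 = 40, v_8 = 30, v_9 = -192.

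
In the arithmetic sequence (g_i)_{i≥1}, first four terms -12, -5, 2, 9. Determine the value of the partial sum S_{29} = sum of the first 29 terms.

2494

Common difference d = 7.
g_i = -12 + (i - 1)·7.
g_{29} = 184; S = 29·(-12 + 184)/2 = 2494.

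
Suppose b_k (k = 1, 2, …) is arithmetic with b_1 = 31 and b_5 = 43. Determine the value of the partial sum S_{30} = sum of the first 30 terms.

Common difference d = (43 - 31) / (5 - 1) = 3.
b_k = 31 + (k - 1)·3.
b_{30} = 118; S = 30·(31 + 118)/2 = 2235.

2235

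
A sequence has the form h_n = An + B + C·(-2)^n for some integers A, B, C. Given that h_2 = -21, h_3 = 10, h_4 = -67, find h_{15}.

At n = 2, 3, 4: 2A + B + 4C = -21; 3A + B - 8C = 10; 4A + B + 16C = -67.
Subtracting the first from the second: A - 12C = 31.
Subtracting the second from the third: A + 24C = -77.
Solving: C = -3, A = -5, then B = 1.
So h_n = -5·n + 1 + (-3)·(-2)^n; at n=15 this is 98230.

98230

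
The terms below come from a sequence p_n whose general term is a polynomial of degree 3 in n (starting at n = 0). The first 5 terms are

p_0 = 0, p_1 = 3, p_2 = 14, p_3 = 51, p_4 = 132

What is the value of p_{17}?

13379

1st diffs: 3, 11, 37, 81.
2nd diffs: 8, 26, 44.
3rd diffs: 18, 18 (constant).
Newton forward-difference form: p_n = 3·C(n,1) + 8·C(n,2) + 18·C(n,3).
At n = 17: n = 17, so p_{17} = 51 + 1088 + 12240 = 13379.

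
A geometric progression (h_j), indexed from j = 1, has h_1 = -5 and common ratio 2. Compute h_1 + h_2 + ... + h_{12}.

h_j = (-5)·2^(j-1).
S = (-5)·(2^12 - 1)/(2 - 1) = (-5)·(4096 - 1)/(1) = -20475.

-20475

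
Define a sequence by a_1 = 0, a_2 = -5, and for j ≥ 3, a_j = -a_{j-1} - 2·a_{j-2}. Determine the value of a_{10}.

85

Applying the relation repeatedly:
a_3 = 5  a_4 = 5  a_5 = -15  a_6 = 5  a_7 = 25  a_8 = -35  a_9 = -15  a_{10} = 85.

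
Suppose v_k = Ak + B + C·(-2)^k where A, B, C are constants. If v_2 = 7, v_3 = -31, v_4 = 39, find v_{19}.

The three given values yield: 2A + B + 4C = 7; 3A + B - 8C = -31; 4A + B + 16C = 39.
Subtracting the first from the second: A - 12C = -38.
Subtracting the second from the third: A + 24C = 70.
Solving: C = 3, A = -2, then B = -1.
Therefore v_{19} = -38 + (-1) + 3·(-524288) = -1572903.

-1572903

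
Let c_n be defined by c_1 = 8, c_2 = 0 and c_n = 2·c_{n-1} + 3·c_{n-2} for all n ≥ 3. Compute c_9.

13128

Applying the relation repeatedly:
c_3 = 24;  c_4 = 48;  c_5 = 168;  c_6 = 480;  c_7 = 1464;  c_8 = 4368;  c_9 = 13128.
(Characteristic roots are 3 and -1.)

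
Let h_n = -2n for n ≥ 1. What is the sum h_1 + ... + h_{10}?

Over n = 1..10: Σn = 55.
Total = (-2)·55 = -110.

-110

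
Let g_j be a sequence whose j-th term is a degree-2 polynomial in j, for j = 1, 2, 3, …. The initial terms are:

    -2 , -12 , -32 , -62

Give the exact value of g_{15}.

-1052

1st diffs: -10, -20, -30.
2nd diffs: -10, -10 (constant).
Newton forward-difference form: g_j = -2 + (-10)·C(j-1,1) + (-10)·C(j-1,2).
At j = 15: j-1 = 14, so g_{15} = -2 - 140 - 910 = -1052.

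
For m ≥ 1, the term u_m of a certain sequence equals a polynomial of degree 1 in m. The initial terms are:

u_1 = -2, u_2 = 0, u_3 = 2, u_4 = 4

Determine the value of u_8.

1st diffs: 2, 2, 2 (constant).
So u_m = 2m - 4.
Evaluating at m = 8 gives u_8 = 12.

12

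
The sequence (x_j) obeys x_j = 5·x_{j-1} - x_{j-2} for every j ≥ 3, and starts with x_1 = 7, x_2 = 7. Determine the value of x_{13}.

176909047

Iterate the recurrence:
x_3 = 28;  x_4 = 133;  x_5 = 637;  …;  x_{10} = 1608397;  x_{11} = 7706293;  x_{12} = 36923068;  x_{13} = 176909047.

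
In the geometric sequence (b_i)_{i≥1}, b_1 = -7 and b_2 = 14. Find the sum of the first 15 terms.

-76461

Common ratio r = -2.
b_i = (-7)·(-2)^(i-1).
S = (-7)·((-2)^15 - 1)/(-2 - 1) = (-7)·(-32768 - 1)/(-3) = -76461.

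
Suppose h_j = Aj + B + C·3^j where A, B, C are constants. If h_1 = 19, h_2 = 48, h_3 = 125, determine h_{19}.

At j = 1, 2, 3: A + B + 3C = 19; 2A + B + 9C = 48; 3A + B + 27C = 125.
Subtracting the first from the second: A + 6C = 29.
Subtracting the second from the third: A + 18C = 77.
Solving: C = 4, A = 5, then B = 2.
So h_j = 5·j + 2 + 4·3^j; at j=19 this is 4649045965.

4649045965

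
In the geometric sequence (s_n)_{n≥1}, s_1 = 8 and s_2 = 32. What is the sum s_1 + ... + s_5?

Common ratio r = 4.
s_n = 8·4^(n-1).
S = 8·(4^5 - 1)/(4 - 1) = 8·(1024 - 1)/(3) = 2728.

2728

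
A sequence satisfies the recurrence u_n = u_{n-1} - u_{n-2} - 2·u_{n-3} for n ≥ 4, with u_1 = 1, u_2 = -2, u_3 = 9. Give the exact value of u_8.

Iterate the recurrence:
u_4 = 9  u_5 = 4  u_6 = -23  u_7 = -45  u_8 = -30.

-30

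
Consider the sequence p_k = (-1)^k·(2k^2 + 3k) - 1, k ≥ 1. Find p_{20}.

(-1)^20 = 1; 2k^2 + 3k at k=20 is 860; so p_{20} = 859.

859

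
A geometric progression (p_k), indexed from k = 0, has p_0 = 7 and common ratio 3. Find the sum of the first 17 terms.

451990567

p_k = 7·3^(k-0).
S = 7·(3^17 - 1)/(3 - 1) = 7·(129140163 - 1)/(2) = 451990567.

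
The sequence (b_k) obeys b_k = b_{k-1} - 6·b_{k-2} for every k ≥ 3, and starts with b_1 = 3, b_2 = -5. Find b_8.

Applying the relation repeatedly:
b_3 = -23; b_4 = 7; b_5 = 145; b_6 = 103; b_7 = -767; b_8 = -1385.

-1385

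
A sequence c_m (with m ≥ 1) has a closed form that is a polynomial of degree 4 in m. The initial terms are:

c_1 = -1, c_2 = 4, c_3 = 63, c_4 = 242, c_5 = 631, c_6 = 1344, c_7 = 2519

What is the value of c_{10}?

1st diffs: 5, 59, 179, 389, 713, 1175.
2nd diffs: 54, 120, 210, 324, 462.
3rd diffs: 66, 90, 114, 138.
4th diffs: 24, 24, 24 (constant).
So c_m = m^4 + m^3 - 4m^2 - 5m + 6.
Evaluating at m = 10 gives c_{10} = 10556.

10556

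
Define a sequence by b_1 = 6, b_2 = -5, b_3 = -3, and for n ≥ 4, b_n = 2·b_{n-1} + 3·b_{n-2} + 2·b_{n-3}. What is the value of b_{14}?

Applying the relation repeatedly:
b_4 = -9, b_5 = -37, b_6 = -107, …, b_{11} = -33855, b_{12} = -106737, b_{13} = -336517, b_{14} = -1060955.

-1060955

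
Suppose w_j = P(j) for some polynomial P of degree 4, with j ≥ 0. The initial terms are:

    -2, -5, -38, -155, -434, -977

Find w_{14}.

-46454

1st diffs: -3, -33, -117, -279, -543.
2nd diffs: -30, -84, -162, -264.
3rd diffs: -54, -78, -102.
4th diffs: -24, -24 (constant).
So w_j = -j^4 - 3j^3 + j^2 - 2.
Evaluating at j = 14 gives w_{14} = -46454.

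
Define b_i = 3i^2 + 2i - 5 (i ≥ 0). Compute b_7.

b_7 = 3·7^2 + 2·7 - 5 = 156.

156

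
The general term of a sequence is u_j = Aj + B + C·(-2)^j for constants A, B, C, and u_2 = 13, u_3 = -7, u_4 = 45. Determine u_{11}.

-4055

The three given values yield: 2A + B + 4C = 13; 3A + B - 8C = -7; 4A + B + 16C = 45.
Subtracting the first from the second: A - 12C = -20.
Subtracting the second from the third: A + 24C = 52.
Solving: C = 2, A = 4, then B = -3.
Therefore u_{11} = 44 + (-3) + 2·(-2048) = -4055.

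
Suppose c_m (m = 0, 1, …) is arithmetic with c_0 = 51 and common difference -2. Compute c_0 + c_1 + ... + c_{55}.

-224

c_m = 51 + (m - 0)·(-2).
c_{55} = -59; S = 56·(51 + (-59))/2 = -224.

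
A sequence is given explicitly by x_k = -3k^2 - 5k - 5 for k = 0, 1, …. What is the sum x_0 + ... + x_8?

-837

Over k = 0..8: Σk = 36, Σk² = 204.
Total = (-3)·204 + (-5)·36 + (-5)·9 = -837.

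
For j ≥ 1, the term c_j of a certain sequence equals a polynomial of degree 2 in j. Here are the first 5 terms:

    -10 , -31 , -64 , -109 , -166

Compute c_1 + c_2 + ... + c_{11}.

-3245

1st diffs: -21, -33, -45, -57.
2nd diffs: -12, -12, -12 (constant).
Newton forward-difference form: c_j = -10 + (-21)·C(j-1,1) + (-12)·C(j-1,2).
Continuing: …, -235, -316, -409, -514, …, c_{11} = -760.
Summing j = 1..11 (11 terms) gives -3245.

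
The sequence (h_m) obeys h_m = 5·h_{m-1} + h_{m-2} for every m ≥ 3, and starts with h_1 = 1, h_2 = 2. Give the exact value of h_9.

215191

Compute successive terms:
h_3 = 11, h_4 = 57, h_5 = 296, h_6 = 1537, h_7 = 7981, h_8 = 41442, h_9 = 215191.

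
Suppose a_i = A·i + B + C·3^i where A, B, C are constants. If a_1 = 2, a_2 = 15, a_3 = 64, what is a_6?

2155

Write the equations: A + B + 3C = 2; 2A + B + 9C = 15; 3A + B + 27C = 64.
Subtracting the first from the second: A + 6C = 13.
Subtracting the second from the third: A + 18C = 49.
Solving: C = 3, A = -5, then B = -2.
Therefore a_6 = -30 + (-2) + 3·729 = 2155.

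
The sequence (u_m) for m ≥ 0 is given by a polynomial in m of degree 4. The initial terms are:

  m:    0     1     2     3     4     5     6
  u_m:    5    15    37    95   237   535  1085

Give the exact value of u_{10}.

1st diffs: 10, 22, 58, 142, 298, 550.
2nd diffs: 12, 36, 84, 156, 252.
3rd diffs: 24, 48, 72, 96.
4th diffs: 24, 24, 24 (constant).
Newton forward-difference form: u_m = 5 + 10·C(m,1) + 12·C(m,2) + 24·C(m,3) + 24·C(m,4).
At m = 10: m = 10, so u_{10} = 5 + 100 + 540 + 2880 + 5040 = 8565.

8565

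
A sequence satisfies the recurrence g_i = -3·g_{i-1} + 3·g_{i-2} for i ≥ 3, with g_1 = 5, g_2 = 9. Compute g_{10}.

Compute successive terms:
g_3 = -12; g_4 = 63; g_5 = -225; g_6 = 864; g_7 = -3267; g_8 = 12393; g_9 = -46980; g_{10} = 178119.

178119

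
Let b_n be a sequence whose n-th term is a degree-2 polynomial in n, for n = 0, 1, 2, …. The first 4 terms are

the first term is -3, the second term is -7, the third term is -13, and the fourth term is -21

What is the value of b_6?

-57

1st diffs: -4, -6, -8.
2nd diffs: -2, -2 (constant).
Newton forward-difference form: b_n = -3 + (-4)·C(n,1) + (-2)·C(n,2).
At n = 6: n = 6, so b_6 = -3 - 24 - 30 = -57.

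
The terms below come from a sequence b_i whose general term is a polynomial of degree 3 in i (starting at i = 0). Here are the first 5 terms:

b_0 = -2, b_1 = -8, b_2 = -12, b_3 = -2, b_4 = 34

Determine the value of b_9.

1024

1st diffs: -6, -4, 10, 36.
2nd diffs: 2, 14, 26.
3rd diffs: 12, 12 (constant).
Newton forward-difference form: b_i = -2 + (-6)·C(i,1) + 2·C(i,2) + 12·C(i,3).
At i = 9: i = 9, so b_9 = -2 - 54 + 72 + 1008 = 1024.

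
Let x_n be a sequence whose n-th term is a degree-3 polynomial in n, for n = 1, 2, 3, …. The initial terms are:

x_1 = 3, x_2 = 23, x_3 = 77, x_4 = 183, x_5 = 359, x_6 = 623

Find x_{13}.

6447

1st diffs: 20, 54, 106, 176, 264.
2nd diffs: 34, 52, 70, 88.
3rd diffs: 18, 18, 18 (constant).
Newton forward-difference form: x_n = 3 + 20·C(n-1,1) + 34·C(n-1,2) + 18·C(n-1,3).
At n = 13: n-1 = 12, so x_{13} = 3 + 240 + 2244 + 3960 = 6447.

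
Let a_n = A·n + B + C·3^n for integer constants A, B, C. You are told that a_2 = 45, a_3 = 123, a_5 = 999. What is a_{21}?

Plug in n = 2, 3, 5: 2A + B + 9C = 45; 3A + B + 27C = 123; 5A + B + 243C = 999.
Subtracting the first from the second: A + 18C = 78.
Subtracting the second from the third: 2A + 216C = 876.
Solving: C = 4, A = 6, then B = -3.
Hence a_{21} = 6·21 + (-3) + 4·10460353203 = 41841412935.

41841412935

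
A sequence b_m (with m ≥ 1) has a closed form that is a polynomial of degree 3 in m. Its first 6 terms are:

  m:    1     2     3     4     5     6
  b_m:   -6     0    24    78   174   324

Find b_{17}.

8970

1st diffs: 6, 24, 54, 96, 150.
2nd diffs: 18, 30, 42, 54.
3rd diffs: 12, 12, 12 (constant).
Newton forward-difference form: b_m = -6 + 6·C(m-1,1) + 18·C(m-1,2) + 12·C(m-1,3).
At m = 17: m-1 = 16, so b_{17} = -6 + 96 + 2160 + 6720 = 8970.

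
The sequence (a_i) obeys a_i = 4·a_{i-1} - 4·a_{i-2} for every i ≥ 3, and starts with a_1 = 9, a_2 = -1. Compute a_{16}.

-4374528

Compute successive terms:
a_3 = -40; a_4 = -156; a_5 = -464; …; a_{13} = -430080; a_{14} = -937984; a_{15} = -2031616; a_{16} = -4374528.
(Characteristic roots are 2 and 2.)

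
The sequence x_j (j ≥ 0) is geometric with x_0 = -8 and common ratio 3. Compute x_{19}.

x_j = (-8)·3^(j-0).
x_{19} = (-8)·3^19 = -9298091736.

-9298091736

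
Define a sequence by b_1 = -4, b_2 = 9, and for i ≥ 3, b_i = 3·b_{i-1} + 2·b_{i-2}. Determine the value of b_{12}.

1915827

Compute successive terms:
b_3 = 19  b_4 = 75  b_5 = 263  b_6 = 939  b_7 = 3343  b_8 = 11907  b_9 = 42407  b_{10} = 151035  b_{11} = 537919  b_{12} = 1915827.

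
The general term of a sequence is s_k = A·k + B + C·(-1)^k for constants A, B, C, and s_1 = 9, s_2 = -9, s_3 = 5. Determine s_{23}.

-35

Write the equations: A + B - C = 9; 2A + B + C = -9; 3A + B - C = 5.
Subtracting the first from the second: A + 2C = -18.
Subtracting the second from the third: A - 2C = 14.
Solving: C = -8, A = -2, then B = 3.
So s_k = -2·k + 3 + (-8)·(-1)^k; at k=23 this is -35.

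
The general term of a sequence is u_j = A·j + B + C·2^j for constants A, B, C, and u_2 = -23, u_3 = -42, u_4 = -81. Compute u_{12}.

The three given values yield: 2A + B + 4C = -23; 3A + B + 8C = -42; 4A + B + 16C = -81.
Subtracting the first from the second: A + 4C = -19.
Subtracting the second from the third: A + 8C = -39.
Solving: C = -5, A = 1, then B = -5.
Hence u_{12} = 1·12 + (-5) + (-5)·4096 = -20473.

-20473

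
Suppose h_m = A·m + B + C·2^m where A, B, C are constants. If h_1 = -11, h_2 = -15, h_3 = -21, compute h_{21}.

-2097201

At m = 1, 2, 3: A + B + 2C = -11; 2A + B + 4C = -15; 3A + B + 8C = -21.
Subtracting the first from the second: A + 2C = -4.
Subtracting the second from the third: A + 4C = -6.
Solving: C = -1, A = -2, then B = -7.
Hence h_{21} = -2·21 + (-7) + (-1)·2097152 = -2097201.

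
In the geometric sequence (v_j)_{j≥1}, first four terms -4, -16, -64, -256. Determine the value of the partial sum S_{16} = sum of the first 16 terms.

Common ratio r = 4.
v_j = (-4)·4^(j-1).
S = (-4)·(4^16 - 1)/(4 - 1) = (-4)·(4294967296 - 1)/(3) = -5726623060.

-5726623060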